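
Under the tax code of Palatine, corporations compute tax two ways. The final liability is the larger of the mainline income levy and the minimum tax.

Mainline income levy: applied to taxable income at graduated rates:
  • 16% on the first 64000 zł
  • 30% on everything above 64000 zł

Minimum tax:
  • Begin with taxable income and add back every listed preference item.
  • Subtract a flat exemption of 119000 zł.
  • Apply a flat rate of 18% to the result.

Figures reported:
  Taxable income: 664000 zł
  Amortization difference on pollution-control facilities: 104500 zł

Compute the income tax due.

Mainline income levy:
  64000 zł × 16% = 10240 zł
  600000 zł × 30% = 180000 zł
  → 190240 zł

Minimum tax:
  Adjusted income: 664000 zł + 104500 zł = 768500 zł
  Less exemption 119000 zł → base 649500 zł
  649500 zł × 18% = 116910 zł

190240 zł > 116910 zł, so the mainline income levy governs.

190240 zł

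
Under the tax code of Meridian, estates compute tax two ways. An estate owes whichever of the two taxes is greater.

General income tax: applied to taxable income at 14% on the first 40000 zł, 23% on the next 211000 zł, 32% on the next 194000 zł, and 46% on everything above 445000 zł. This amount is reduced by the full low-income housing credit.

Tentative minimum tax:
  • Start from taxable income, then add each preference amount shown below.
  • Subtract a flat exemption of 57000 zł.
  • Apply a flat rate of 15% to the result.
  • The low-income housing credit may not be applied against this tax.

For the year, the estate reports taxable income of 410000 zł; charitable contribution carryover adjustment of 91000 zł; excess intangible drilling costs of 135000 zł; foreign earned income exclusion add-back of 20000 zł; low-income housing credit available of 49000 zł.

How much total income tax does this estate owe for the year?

89850 zł

Tentative minimum tax:
  Adjusted income: 410000 zł + 91000 zł + 135000 zł + 20000 zł = 656000 zł
  Less exemption 57000 zł → base 599000 zł
  599000 zł × 15% = 89850 zł

General income tax:
  40000 zł × 14% = 5600 zł
  211000 zł × 23% = 48530 zł
  159000 zł × 32% = 50880 zł
  → 105010 zł
  Less low-income housing credit 49000 zł → 56010 zł

89850 zł > 56010 zł, so the tentative minimum tax is the binding amount.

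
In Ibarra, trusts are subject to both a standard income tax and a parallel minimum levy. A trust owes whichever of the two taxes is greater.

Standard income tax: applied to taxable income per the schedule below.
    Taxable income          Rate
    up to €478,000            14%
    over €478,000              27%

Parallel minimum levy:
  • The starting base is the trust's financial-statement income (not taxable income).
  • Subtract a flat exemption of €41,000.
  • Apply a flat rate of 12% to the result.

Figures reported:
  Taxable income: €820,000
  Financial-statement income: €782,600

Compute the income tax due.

€159,260

Parallel minimum levy:
  Base (financial-statement income): €782,600
  Less exemption €41,000 → base €741,600
  €741,600 × 12% = €88,992

Standard income tax:
  €478,000 × 14% = €66,920
  €342,000 × 27% = €92,340
  → €159,260

€159,260 > €88,992, so the standard income tax governs.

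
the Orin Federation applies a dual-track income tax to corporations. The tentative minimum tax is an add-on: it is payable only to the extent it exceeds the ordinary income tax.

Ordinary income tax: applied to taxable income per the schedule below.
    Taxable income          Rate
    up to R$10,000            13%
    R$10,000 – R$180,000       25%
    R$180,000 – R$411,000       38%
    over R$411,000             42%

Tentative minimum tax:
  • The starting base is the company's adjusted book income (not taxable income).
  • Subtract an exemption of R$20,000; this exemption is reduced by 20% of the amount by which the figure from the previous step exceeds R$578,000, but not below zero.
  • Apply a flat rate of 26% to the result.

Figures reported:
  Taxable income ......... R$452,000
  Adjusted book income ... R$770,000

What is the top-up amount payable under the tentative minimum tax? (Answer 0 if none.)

R$51,400

Tentative minimum tax:
  Base (adjusted book income): R$770,000
  Exemption: 20% × (R$770,000 − R$578,000) = R$38,400 ≥ R$20,000, so the exemption is fully phased out
  Base: R$770,000 − R$0 = R$770,000
  R$770,000 × 26% = R$200,200

Ordinary income tax:
  R$10,000 × 13% = R$1,300
  R$170,000 × 25% = R$42,500
  R$231,000 × 38% = R$87,780
  R$41,000 × 42% = R$17,220
  → R$148,800

Excess of tentative minimum tax over ordinary income tax: R$200,200 − R$148,800 = R$51,400.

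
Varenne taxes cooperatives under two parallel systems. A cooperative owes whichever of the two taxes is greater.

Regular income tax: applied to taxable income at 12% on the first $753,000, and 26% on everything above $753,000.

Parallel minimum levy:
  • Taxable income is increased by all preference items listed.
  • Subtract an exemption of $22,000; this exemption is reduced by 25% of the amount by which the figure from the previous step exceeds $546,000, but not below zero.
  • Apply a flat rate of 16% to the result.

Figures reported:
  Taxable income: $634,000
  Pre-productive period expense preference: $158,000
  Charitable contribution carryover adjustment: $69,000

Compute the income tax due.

$137,760

Regular income tax:
  $634,000 × 12% = $76,080

Parallel minimum levy:
  Adjusted income: $634,000 + $158,000 + $69,000 = $861,000
  Exemption: 25% × ($861,000 − $546,000) = $78,750 ≥ $22,000, so the exemption is fully phased out
  Base: $861,000 − $0 = $861,000
  $861,000 × 16% = $137,760

$137,760 > $76,080, so the parallel minimum levy is the binding amount.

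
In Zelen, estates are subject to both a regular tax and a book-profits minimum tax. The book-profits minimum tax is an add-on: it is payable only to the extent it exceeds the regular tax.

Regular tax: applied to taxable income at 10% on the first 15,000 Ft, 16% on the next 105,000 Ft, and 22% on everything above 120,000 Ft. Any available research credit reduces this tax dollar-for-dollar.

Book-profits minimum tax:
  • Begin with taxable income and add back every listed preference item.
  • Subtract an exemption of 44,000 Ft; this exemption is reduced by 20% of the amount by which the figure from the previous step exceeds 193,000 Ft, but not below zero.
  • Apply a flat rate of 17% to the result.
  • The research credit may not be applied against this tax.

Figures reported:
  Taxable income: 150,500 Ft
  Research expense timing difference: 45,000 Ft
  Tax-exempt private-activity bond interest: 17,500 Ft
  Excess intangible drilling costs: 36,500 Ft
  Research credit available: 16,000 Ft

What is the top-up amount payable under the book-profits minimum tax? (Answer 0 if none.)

27,846 Ft

Regular tax:
  15,000 Ft × 10% = 1,500 Ft
  105,000 Ft × 16% = 16,800 Ft
  30,500 Ft × 22% = 6,710 Ft
  → 25,010 Ft
  Less research credit 16,000 Ft → 9,010 Ft

Book-profits minimum tax:
  Adjusted income: 150,500 Ft + 45,000 Ft + 17,500 Ft + 36,500 Ft = 249,500 Ft
  Exemption: 44,000 Ft − 20% × (249,500 Ft − 193,000 Ft) = 44,000 Ft − 11,300 Ft = 32,700 Ft
  Base: 249,500 Ft − 32,700 Ft = 216,800 Ft
  216,800 Ft × 17% = 36,856 Ft

Excess of book-profits minimum tax over regular tax: 36,856 Ft − 9,010 Ft = 27,846 Ft.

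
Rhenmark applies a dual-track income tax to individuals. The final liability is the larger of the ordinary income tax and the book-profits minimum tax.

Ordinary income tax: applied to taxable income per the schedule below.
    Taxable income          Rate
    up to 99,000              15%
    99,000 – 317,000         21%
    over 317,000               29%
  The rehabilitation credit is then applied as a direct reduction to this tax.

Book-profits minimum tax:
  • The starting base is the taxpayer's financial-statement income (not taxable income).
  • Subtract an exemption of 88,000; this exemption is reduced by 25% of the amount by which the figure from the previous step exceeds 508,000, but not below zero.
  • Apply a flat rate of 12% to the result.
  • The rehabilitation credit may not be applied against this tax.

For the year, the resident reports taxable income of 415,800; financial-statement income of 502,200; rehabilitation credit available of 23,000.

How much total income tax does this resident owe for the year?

Book-profits minimum tax:
  Base (financial-statement income): 502,200
  Exemption: 502,200 ≤ 508,000, so full 88,000 applies
  Base: 502,200 − 88,000 = 414,200
  414,200 × 12% = 49,704

Ordinary income tax:
  99,000 × 15% = 14,850
  218,000 × 21% = 45,780
  98,800 × 29% = 28,652
  → 89,282
  Less rehabilitation credit 23,000 → 66,282

66,282 > 49,704, so the ordinary income tax governs.

66,282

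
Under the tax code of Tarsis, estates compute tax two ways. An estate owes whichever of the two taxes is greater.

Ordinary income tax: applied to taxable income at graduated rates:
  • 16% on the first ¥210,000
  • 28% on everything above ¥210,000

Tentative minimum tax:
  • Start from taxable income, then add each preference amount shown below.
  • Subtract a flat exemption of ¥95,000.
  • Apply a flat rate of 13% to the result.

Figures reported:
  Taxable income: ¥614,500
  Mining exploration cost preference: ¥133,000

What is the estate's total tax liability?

¥146,860

Tentative minimum tax:
  Adjusted income: ¥614,500 + ¥133,000 = ¥747,500
  Less exemption ¥95,000 → base ¥652,500
  ¥652,500 × 13% = ¥84,825

Ordinary income tax:
  ¥210,000 × 16% = ¥33,600
  ¥404,500 × 28% = ¥113,260
  → ¥146,860

¥146,860 > ¥84,825, so the ordinary income tax governs.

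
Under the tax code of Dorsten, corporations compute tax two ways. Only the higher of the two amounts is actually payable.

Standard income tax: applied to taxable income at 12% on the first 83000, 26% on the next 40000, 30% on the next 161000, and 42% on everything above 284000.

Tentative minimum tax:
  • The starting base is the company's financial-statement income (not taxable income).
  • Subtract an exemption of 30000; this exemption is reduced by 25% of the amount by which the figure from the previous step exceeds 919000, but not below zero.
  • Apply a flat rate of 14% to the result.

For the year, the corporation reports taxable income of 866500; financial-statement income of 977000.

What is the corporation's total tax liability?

Tentative minimum tax:
  Base (financial-statement income): 977000
  Exemption: 30000 − 25% × (977000 − 919000) = 30000 − 14500 = 15500
  Base: 977000 − 15500 = 961500
  961500 × 14% = 134610

Standard income tax:
  83000 × 12% = 9960
  40000 × 26% = 10400
  161000 × 30% = 48300
  582500 × 42% = 244650
  → 313310

313310 > 134610, so the standard income tax governs.

313310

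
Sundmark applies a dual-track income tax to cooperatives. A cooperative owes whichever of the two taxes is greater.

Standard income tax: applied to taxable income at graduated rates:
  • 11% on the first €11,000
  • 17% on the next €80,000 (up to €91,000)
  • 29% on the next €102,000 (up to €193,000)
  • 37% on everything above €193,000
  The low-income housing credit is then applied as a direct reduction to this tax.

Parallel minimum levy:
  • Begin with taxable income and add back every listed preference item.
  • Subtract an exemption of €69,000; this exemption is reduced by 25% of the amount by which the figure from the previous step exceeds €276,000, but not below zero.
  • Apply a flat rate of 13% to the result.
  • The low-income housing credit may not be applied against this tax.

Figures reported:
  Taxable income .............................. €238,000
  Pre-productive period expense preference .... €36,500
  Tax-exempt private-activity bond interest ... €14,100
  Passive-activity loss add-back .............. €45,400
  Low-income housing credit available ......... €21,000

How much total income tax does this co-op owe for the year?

€40,040

Parallel minimum levy:
  Adjusted income: €238,000 + €36,500 + €14,100 + €45,400 = €334,000
  Exemption: €69,000 − 25% × (€334,000 − €276,000) = €69,000 − €14,500 = €54,500
  Base: €334,000 − €54,500 = €279,500
  €279,500 × 13% = €36,335

Standard income tax:
  €11,000 × 11% = €1,210
  €80,000 × 17% = €13,600
  €102,000 × 29% = €29,580
  €45,000 × 37% = €16,650
  → €61,040
  Less low-income housing credit €21,000 → €40,040

€40,040 > €36,335, so the standard income tax governs.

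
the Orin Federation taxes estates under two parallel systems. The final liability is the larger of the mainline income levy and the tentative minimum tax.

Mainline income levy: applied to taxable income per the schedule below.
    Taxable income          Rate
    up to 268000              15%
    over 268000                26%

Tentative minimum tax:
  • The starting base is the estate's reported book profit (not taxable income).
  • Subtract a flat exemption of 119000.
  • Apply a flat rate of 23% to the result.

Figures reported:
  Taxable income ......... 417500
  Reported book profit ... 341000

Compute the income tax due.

Tentative minimum tax:
  Base (reported book profit): 341000
  Less exemption 119000 → base 222000
  222000 × 23% = 51060

Mainline income levy:
  268000 × 15% = 40200
  149500 × 26% = 38870
  → 79070

79070 > 51060, so the mainline income levy governs.

79070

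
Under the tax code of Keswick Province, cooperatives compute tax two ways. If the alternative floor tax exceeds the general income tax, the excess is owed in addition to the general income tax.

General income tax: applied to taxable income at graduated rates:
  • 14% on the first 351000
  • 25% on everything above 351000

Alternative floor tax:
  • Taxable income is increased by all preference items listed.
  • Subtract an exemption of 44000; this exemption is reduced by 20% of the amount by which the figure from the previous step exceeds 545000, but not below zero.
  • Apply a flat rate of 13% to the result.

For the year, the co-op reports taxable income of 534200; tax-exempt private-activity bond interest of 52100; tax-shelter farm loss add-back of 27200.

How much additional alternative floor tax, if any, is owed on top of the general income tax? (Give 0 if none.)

General income tax:
  351000 × 14% = 49140
  183200 × 25% = 45800
  → 94940

Alternative floor tax:
  Adjusted income: 534200 + 52100 + 27200 = 613500
  Exemption: 44000 − 20% × (613500 − 545000) = 44000 − 13700 = 30300
  Base: 613500 − 30300 = 583200
  583200 × 13% = 75816

75816 ≤ 94940, so no add-on is due.

0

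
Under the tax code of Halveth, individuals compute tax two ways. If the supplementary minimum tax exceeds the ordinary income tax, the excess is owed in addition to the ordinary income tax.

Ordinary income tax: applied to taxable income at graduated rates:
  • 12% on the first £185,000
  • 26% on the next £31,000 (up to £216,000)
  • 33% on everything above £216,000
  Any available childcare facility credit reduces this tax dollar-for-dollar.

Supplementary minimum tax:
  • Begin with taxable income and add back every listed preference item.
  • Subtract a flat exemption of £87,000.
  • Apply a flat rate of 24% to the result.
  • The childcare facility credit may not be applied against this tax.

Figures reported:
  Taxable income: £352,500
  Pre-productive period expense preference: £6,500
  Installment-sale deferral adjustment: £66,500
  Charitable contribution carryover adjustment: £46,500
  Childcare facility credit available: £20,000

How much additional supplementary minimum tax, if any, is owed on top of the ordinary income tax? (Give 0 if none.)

Supplementary minimum tax:
  Adjusted income: £352,500 + £6,500 + £66,500 + £46,500 = £472,000
  Less exemption £87,000 → base £385,000
  £385,000 × 24% = £92,400

Ordinary income tax:
  £185,000 × 12% = £22,200
  £31,000 × 26% = £8,060
  £136,500 × 33% = £45,045
  → £75,305
  Less childcare facility credit £20,000 → £55,305

Excess of supplementary minimum tax over ordinary income tax: £92,400 − £55,305 = £37,095.

£37,095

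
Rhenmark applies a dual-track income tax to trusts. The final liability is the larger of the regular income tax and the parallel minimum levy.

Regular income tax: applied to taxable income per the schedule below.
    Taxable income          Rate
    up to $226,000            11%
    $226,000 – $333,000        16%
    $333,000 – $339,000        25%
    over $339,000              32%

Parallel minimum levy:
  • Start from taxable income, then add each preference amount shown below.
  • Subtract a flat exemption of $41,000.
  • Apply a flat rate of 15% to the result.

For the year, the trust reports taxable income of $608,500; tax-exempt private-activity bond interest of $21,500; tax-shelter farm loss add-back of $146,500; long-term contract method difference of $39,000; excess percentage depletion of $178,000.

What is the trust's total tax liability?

$142,875

Regular income tax:
  $226,000 × 11% = $24,860
  $107,000 × 16% = $17,120
  $6,000 × 25% = $1,500
  $269,500 × 32% = $86,240
  → $129,720

Parallel minimum levy:
  Adjusted income: $608,500 + $21,500 + $146,500 + $39,000 + $178,000 = $993,500
  Less exemption $41,000 → base $952,500
  $952,500 × 15% = $142,875

$142,875 > $129,720, so the parallel minimum levy is the binding amount.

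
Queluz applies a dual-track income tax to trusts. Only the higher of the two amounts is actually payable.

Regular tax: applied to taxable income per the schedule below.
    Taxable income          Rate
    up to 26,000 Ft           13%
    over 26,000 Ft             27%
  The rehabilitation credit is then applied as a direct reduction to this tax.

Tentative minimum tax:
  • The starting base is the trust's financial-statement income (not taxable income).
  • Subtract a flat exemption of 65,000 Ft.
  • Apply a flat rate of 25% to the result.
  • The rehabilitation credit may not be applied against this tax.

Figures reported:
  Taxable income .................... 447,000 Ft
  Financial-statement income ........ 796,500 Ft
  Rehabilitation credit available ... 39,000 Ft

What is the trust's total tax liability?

Tentative minimum tax:
  Base (financial-statement income): 796,500 Ft
  Less exemption 65,000 Ft → base 731,500 Ft
  731,500 Ft × 25% = 182,875 Ft

Regular tax:
  26,000 Ft × 13% = 3,380 Ft
  421,000 Ft × 27% = 113,670 Ft
  → 117,050 Ft
  Less rehabilitation credit 39,000 Ft → 78,050 Ft

182,875 Ft > 78,050 Ft, so the tentative minimum tax is the binding amount.

182,875 Ft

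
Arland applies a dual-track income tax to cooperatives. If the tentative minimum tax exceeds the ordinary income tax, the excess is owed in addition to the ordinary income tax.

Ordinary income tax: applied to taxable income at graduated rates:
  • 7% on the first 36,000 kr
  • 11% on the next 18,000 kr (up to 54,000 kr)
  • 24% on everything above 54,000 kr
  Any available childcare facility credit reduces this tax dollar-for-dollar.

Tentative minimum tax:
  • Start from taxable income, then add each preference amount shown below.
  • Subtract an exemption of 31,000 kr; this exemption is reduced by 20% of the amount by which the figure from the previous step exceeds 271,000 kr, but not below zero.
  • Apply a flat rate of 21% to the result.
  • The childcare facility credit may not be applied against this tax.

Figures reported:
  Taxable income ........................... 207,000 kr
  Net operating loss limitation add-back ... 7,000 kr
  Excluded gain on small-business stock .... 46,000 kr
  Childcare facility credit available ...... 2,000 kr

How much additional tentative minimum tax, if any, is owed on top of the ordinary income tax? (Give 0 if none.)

8,870 kr

Tentative minimum tax:
  Adjusted income: 207,000 kr + 7,000 kr + 46,000 kr = 260,000 kr
  Exemption: 260,000 kr ≤ 271,000 kr, so full 31,000 kr applies
  Base: 260,000 kr − 31,000 kr = 229,000 kr
  229,000 kr × 21% = 48,090 kr

Ordinary income tax:
  36,000 kr × 7% = 2,520 kr
  18,000 kr × 11% = 1,980 kr
  153,000 kr × 24% = 36,720 kr
  → 41,220 kr
  Less childcare facility credit 2,000 kr → 39,220 kr

Excess of tentative minimum tax over ordinary income tax: 48,090 kr − 39,220 kr = 8,870 kr.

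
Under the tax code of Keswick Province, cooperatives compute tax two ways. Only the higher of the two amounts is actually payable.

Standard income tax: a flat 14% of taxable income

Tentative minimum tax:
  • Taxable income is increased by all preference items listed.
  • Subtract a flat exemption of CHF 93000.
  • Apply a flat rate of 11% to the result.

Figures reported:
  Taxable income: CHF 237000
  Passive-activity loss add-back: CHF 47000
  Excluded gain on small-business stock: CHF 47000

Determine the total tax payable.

Tentative minimum tax:
  Adjusted income: CHF 237000 + CHF 47000 + CHF 47000 = CHF 331000
  Less exemption CHF 93000 → base CHF 238000
  CHF 238000 × 11% = CHF 26180

Standard income tax:
  CHF 237000 × 14% = CHF 33180

CHF 33180 > CHF 26180, so the standard income tax governs.

CHF 33180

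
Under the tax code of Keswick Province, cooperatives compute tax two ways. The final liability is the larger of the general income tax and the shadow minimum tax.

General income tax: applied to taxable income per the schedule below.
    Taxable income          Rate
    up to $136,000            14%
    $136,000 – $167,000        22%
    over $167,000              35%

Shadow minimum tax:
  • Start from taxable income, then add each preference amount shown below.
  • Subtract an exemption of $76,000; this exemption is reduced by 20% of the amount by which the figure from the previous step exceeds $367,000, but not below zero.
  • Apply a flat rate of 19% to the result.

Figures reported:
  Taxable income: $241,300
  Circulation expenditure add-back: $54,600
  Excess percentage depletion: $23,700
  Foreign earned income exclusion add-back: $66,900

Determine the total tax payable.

$59,736

General income tax:
  $136,000 × 14% = $19,040
  $31,000 × 22% = $6,820
  $74,300 × 35% = $26,005
  → $51,865

Shadow minimum tax:
  Adjusted income: $241,300 + $54,600 + $23,700 + $66,900 = $386,500
  Exemption: $76,000 − 20% × ($386,500 − $367,000) = $76,000 − $3,900 = $72,100
  Base: $386,500 − $72,100 = $314,400
  $314,400 × 19% = $59,736

$59,736 > $51,865, so the shadow minimum tax is the binding amount.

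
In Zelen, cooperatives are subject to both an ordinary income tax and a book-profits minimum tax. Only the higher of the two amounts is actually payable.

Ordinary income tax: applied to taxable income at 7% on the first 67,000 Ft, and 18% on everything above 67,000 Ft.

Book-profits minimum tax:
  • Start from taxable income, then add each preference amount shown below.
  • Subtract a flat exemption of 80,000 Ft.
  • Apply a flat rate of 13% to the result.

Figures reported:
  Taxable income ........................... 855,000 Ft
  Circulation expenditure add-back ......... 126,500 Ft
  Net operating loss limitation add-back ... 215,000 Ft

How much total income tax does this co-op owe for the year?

146,530 Ft

Book-profits minimum tax:
  Adjusted income: 855,000 Ft + 126,500 Ft + 215,000 Ft = 1,196,500 Ft
  Less exemption 80,000 Ft → base 1,116,500 Ft
  1,116,500 Ft × 13% = 145,145 Ft

Ordinary income tax:
  67,000 Ft × 7% = 4,690 Ft
  788,000 Ft × 18% = 141,840 Ft
  → 146,530 Ft

146,530 Ft > 145,145 Ft, so the ordinary income tax governs.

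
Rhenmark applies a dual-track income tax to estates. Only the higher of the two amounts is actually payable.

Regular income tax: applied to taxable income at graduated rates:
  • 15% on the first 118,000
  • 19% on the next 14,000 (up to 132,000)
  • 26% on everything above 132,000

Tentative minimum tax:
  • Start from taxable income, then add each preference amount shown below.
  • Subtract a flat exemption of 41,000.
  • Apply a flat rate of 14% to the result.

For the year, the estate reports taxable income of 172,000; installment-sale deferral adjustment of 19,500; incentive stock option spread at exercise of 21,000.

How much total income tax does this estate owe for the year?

Tentative minimum tax:
  Adjusted income: 172,000 + 19,500 + 21,000 = 212,500
  Less exemption 41,000 → base 171,500
  171,500 × 14% = 24,010

Regular income tax:
  118,000 × 15% = 17,700
  14,000 × 19% = 2,660
  40,000 × 26% = 10,400
  → 30,760

30,760 > 24,010, so the regular income tax governs.

30,760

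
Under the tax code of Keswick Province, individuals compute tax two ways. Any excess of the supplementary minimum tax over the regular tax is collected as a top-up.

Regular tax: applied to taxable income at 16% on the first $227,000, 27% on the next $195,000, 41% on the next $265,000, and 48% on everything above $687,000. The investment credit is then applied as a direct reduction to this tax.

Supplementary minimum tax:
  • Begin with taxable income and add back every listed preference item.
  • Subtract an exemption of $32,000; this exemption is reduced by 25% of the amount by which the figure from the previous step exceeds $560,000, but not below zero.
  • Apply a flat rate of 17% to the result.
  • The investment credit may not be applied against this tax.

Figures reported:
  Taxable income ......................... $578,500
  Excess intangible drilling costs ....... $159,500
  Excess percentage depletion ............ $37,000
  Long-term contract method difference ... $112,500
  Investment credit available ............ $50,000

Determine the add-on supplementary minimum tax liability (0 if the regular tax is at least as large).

$47,740

Supplementary minimum tax:
  Adjusted income: $578,500 + $159,500 + $37,000 + $112,500 = $887,500
  Exemption: 25% × ($887,500 − $560,000) = $81,875 ≥ $32,000, so the exemption is fully phased out
  Base: $887,500 − $0 = $887,500
  $887,500 × 17% = $150,875

Regular tax:
  $227,000 × 16% = $36,320
  $195,000 × 27% = $52,650
  $156,500 × 41% = $64,165
  → $153,135
  Less investment credit $50,000 → $103,135

Excess of supplementary minimum tax over regular tax: $150,875 − $103,135 = $47,740.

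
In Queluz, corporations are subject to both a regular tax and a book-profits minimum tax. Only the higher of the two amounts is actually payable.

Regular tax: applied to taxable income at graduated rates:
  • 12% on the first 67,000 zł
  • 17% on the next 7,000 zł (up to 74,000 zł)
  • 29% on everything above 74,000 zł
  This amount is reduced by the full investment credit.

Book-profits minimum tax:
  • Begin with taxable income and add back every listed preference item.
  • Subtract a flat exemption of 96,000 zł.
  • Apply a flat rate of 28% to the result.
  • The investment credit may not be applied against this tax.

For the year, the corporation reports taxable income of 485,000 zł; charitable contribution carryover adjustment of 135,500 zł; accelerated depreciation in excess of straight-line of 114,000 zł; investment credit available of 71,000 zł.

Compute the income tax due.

Book-profits minimum tax:
  Adjusted income: 485,000 zł + 135,500 zł + 114,000 zł = 734,500 zł
  Less exemption 96,000 zł → base 638,500 zł
  638,500 zł × 28% = 178,780 zł

Regular tax:
  67,000 zł × 12% = 8,040 zł
  7,000 zł × 17% = 1,190 zł
  411,000 zł × 29% = 119,190 zł
  → 128,420 zł
  Less investment credit 71,000 zł → 57,420 zł

178,780 zł > 57,420 zł, so the book-profits minimum tax is the binding amount.

178,780 zł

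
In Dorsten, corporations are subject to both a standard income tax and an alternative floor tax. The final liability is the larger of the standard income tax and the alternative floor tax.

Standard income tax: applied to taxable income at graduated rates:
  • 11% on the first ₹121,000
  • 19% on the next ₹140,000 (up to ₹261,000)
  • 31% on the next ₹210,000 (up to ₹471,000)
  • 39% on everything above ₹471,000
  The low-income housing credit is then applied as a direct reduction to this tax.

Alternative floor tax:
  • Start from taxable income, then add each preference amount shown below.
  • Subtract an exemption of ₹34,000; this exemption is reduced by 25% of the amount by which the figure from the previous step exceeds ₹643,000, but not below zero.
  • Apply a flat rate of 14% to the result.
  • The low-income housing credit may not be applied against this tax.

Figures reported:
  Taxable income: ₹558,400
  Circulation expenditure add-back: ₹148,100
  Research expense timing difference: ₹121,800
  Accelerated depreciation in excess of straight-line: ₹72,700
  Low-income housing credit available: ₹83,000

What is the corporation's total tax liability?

Standard income tax:
  ₹121,000 × 11% = ₹13,310
  ₹140,000 × 19% = ₹26,600
  ₹210,000 × 31% = ₹65,100
  ₹87,400 × 39% = ₹34,086
  → ₹139,096
  Less low-income housing credit ₹83,000 → ₹56,096

Alternative floor tax:
  Adjusted income: ₹558,400 + ₹148,100 + ₹121,800 + ₹72,700 = ₹901,000
  Exemption: 25% × (₹901,000 − ₹643,000) = ₹64,500 ≥ ₹34,000, so the exemption is fully phased out
  Base: ₹901,000 − ₹0 = ₹901,000
  ₹901,000 × 14% = ₹126,140

₹126,140 > ₹56,096, so the alternative floor tax is the binding amount.

₹126,140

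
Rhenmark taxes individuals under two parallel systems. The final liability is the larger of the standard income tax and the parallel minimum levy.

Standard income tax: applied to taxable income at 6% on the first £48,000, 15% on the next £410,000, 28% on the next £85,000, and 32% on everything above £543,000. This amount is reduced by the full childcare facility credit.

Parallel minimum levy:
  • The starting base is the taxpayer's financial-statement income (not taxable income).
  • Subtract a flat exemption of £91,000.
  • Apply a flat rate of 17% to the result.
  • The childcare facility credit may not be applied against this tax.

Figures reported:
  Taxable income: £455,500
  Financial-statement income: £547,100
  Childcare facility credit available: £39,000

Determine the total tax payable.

Parallel minimum levy:
  Base (financial-statement income): £547,100
  Less exemption £91,000 → base £456,100
  £456,100 × 17% = £77,537

Standard income tax:
  £48,000 × 6% = £2,880
  £407,500 × 15% = £61,125
  → £64,005
  Less childcare facility credit £39,000 → £25,005

£77,537 > £25,005, so the parallel minimum levy is the binding amount.

£77,537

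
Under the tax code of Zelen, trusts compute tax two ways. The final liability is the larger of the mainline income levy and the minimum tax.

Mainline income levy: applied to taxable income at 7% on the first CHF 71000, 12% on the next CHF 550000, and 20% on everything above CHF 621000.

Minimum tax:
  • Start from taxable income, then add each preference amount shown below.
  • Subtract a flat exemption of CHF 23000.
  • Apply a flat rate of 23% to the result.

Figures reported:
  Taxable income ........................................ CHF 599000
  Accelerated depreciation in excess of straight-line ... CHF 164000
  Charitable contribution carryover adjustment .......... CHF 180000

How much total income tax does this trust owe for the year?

CHF 211600

Minimum tax:
  Adjusted income: CHF 599000 + CHF 164000 + CHF 180000 = CHF 943000
  Less exemption CHF 23000 → base CHF 920000
  CHF 920000 × 23% = CHF 211600

Mainline income levy:
  CHF 71000 × 7% = CHF 4970
  CHF 528000 × 12% = CHF 63360
  → CHF 68330

CHF 211600 > CHF 68330, so the minimum tax is the binding amount.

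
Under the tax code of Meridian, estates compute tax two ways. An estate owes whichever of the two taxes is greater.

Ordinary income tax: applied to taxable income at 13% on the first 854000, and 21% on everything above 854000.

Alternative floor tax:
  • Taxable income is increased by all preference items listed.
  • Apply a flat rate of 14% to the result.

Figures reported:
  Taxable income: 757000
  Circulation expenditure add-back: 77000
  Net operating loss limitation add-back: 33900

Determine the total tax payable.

121506

Ordinary income tax:
  757000 × 13% = 98410

Alternative floor tax:
  Adjusted income: 757000 + 77000 + 33900 = 867900
  867900 × 14% = 121506

121506 > 98410, so the alternative floor tax is the binding amount.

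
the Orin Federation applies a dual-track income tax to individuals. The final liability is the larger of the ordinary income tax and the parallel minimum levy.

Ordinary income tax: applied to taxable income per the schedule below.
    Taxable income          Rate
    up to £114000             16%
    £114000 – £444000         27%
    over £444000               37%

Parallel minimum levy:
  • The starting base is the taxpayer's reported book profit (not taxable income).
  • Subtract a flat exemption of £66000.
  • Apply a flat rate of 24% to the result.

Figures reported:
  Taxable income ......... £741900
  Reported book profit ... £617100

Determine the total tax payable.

Parallel minimum levy:
  Base (reported book profit): £617100
  Less exemption £66000 → base £551100
  £551100 × 24% = £132264

Ordinary income tax:
  £114000 × 16% = £18240
  £330000 × 27% = £89100
  £297900 × 37% = £110223
  → £217563

£217563 > £132264, so the ordinary income tax governs.

£217563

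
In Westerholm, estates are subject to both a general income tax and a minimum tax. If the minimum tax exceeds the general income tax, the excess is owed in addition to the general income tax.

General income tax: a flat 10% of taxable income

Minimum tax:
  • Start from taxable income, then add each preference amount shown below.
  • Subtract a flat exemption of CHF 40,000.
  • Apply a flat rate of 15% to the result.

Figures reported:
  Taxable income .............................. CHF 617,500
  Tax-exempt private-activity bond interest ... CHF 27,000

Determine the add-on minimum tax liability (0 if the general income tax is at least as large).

General income tax:
  CHF 617,500 × 10% = CHF 61,750

Minimum tax:
  Adjusted income: CHF 617,500 + CHF 27,000 = CHF 644,500
  Less exemption CHF 40,000 → base CHF 604,500
  CHF 604,500 × 15% = CHF 90,675

Excess of minimum tax over general income tax: CHF 90,675 − CHF 61,750 = CHF 28,925.

CHF 28,925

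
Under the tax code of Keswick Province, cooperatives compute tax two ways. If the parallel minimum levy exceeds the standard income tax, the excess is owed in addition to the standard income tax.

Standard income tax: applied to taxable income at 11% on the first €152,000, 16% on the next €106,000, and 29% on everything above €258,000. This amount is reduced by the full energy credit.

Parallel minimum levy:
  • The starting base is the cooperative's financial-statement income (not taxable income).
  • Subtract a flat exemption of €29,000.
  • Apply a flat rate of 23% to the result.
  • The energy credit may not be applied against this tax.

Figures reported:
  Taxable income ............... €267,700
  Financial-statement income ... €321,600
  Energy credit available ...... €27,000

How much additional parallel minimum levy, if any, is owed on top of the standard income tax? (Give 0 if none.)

Parallel minimum levy:
  Base (financial-statement income): €321,600
  Less exemption €29,000 → base €292,600
  €292,600 × 23% = €67,298

Standard income tax:
  €152,000 × 11% = €16,720
  €106,000 × 16% = €16,960
  €9,700 × 29% = €2,813
  → €36,493
  Less energy credit €27,000 → €9,493

Excess of parallel minimum levy over standard income tax: €67,298 − €9,493 = €57,805.

€57,805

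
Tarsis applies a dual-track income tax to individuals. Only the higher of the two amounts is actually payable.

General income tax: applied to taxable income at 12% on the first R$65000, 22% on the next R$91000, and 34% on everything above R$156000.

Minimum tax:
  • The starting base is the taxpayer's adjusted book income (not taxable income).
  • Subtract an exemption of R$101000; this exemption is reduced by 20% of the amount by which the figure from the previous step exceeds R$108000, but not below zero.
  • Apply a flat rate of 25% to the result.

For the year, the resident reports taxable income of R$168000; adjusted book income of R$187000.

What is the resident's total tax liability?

R$31900

Minimum tax:
  Base (adjusted book income): R$187000
  Exemption: R$101000 − 20% × (R$187000 − R$108000) = R$101000 − R$15800 = R$85200
  Base: R$187000 − R$85200 = R$101800
  R$101800 × 25% = R$25450

General income tax:
  R$65000 × 12% = R$7800
  R$91000 × 22% = R$20020
  R$12000 × 34% = R$4080
  → R$31900

R$31900 > R$25450, so the general income tax governs.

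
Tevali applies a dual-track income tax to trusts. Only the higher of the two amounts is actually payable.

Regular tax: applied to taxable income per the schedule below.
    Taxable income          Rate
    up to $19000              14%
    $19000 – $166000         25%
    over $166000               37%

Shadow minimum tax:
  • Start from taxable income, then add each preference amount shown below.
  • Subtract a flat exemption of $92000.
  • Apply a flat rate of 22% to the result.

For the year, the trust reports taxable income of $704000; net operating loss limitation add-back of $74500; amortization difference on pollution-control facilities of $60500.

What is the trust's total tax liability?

$238470

Regular tax:
  $19000 × 14% = $2660
  $147000 × 25% = $36750
  $538000 × 37% = $199060
  → $238470

Shadow minimum tax:
  Adjusted income: $704000 + $74500 + $60500 = $839000
  Less exemption $92000 → base $747000
  $747000 × 22% = $164340

$238470 > $164340, so the regular tax governs.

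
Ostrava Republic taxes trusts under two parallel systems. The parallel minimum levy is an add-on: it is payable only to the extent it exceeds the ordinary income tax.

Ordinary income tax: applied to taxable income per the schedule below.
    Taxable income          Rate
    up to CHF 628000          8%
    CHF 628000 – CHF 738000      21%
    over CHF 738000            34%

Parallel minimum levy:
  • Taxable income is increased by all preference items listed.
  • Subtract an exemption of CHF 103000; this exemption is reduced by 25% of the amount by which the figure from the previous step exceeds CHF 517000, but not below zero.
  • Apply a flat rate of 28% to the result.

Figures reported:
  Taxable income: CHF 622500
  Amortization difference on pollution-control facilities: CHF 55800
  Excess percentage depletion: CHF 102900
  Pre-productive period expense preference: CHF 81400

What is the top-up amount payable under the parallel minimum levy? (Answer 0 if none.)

CHF 187080

Parallel minimum levy:
  Adjusted income: CHF 622500 + CHF 55800 + CHF 102900 + CHF 81400 = CHF 862600
  Exemption: CHF 103000 − 25% × (CHF 862600 − CHF 517000) = CHF 103000 − CHF 86400 = CHF 16600
  Base: CHF 862600 − CHF 16600 = CHF 846000
  CHF 846000 × 28% = CHF 236880

Ordinary income tax:
  CHF 622500 × 8% = CHF 49800

Excess of parallel minimum levy over ordinary income tax: CHF 236880 − CHF 49800 = CHF 187080.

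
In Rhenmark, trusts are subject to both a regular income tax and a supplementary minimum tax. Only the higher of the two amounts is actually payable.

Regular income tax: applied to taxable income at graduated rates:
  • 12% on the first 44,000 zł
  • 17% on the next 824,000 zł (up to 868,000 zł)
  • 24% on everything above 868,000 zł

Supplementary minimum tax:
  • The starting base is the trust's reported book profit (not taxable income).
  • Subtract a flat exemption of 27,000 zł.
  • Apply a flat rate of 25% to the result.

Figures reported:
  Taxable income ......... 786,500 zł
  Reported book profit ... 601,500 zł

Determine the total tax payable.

143,625 zł

Supplementary minimum tax:
  Base (reported book profit): 601,500 zł
  Less exemption 27,000 zł → base 574,500 zł
  574,500 zł × 25% = 143,625 zł

Regular income tax:
  44,000 zł × 12% = 5,280 zł
  742,500 zł × 17% = 126,225 zł
  → 131,505 zł

143,625 zł > 131,505 zł, so the supplementary minimum tax is the binding amount.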